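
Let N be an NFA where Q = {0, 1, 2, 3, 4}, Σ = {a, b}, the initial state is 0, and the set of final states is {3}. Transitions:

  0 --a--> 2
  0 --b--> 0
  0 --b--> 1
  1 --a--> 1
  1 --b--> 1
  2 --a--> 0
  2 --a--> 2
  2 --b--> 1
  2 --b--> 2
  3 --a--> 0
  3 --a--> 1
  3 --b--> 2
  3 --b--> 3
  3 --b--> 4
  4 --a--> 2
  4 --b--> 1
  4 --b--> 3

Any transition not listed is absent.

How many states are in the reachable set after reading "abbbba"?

Start in {0}.
Read 'a': {0} → {2}.
Read 'b': {2} → {1, 2}.
Read 'b': {1, 2} → {1, 2}.
Read 'b': {1, 2} → {1, 2}.
Read 'b': {1, 2} → {1, 2}.
Read 'a': {1, 2} → {0, 1, 2}.
That set has 3 states.

3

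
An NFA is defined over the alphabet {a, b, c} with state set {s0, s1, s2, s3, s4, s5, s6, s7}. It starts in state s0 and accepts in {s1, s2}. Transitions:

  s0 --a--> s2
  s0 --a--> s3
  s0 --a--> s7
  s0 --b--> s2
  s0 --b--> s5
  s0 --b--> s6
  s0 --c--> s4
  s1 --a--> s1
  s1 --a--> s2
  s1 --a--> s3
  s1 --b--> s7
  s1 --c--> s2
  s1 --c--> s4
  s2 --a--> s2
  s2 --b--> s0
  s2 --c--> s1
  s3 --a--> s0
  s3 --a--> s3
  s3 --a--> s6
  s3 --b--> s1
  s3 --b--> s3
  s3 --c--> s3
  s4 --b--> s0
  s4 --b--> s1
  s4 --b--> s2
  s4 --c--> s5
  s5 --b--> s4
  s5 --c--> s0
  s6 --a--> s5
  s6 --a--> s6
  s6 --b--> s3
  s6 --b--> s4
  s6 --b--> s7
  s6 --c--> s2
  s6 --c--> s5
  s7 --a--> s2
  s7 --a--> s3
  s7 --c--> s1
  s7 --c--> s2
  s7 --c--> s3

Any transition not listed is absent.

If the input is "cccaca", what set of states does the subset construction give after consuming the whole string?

Start in {s0}.
Read 'c': {s0} → {s4}.
Read 'c': {s4} → {s5}.
Read 'c': {s5} → {s0}.
Read 'a': {s0} → {s2, s3, s7}.
Read 'c': {s2, s3, s7} → {s1, s2, s3}.
Read 'a': {s1, s2, s3} → {s0, s1, s2, s3, s6}.

{s0, s1, s2, s3, s6}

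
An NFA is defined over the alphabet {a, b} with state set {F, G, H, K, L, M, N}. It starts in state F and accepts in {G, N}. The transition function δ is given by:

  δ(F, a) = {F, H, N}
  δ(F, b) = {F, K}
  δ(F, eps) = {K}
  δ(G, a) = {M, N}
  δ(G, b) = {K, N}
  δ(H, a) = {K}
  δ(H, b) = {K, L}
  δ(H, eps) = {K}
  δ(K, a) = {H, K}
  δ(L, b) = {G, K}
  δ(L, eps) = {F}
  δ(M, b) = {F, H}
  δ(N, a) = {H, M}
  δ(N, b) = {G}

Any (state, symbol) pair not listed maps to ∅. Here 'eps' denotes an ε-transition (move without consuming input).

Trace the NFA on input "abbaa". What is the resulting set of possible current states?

Start: ε-closure({F}) = {F, K}.
Read 'a': F→{F, H, N}, K→{H, K}; now {F, H, K, N}.
Read 'b': F→{F, K}, H→{K, L}, K→∅, N→{G}; now {F, G, K, L}.
Read 'b': F→{F, K}, G→{K, N}, K→∅, L→{G, K}; now {F, G, K, N}.
Read 'a': F→{F, H, N}, G→{M, N}, K→{H, K}, N→{H, M}; now {F, H, K, M, N}.
Read 'a': F→{F, H, N}, H→{K}, K→{H, K}, M→∅, N→{H, M}; now {F, H, K, M, N}.

{F, H, K, M, N}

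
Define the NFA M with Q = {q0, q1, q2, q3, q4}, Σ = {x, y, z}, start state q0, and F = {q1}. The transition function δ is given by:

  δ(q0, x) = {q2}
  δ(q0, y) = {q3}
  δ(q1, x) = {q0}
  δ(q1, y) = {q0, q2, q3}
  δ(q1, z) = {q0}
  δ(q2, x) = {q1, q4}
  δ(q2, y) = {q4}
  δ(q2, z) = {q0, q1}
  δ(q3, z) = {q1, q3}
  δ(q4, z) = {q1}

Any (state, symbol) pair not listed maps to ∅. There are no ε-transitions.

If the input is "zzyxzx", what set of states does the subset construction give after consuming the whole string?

∅

Start in {q0}.
Read 'z': {q0} → ∅.
The set is empty and remains empty for the remaining 5 symbols.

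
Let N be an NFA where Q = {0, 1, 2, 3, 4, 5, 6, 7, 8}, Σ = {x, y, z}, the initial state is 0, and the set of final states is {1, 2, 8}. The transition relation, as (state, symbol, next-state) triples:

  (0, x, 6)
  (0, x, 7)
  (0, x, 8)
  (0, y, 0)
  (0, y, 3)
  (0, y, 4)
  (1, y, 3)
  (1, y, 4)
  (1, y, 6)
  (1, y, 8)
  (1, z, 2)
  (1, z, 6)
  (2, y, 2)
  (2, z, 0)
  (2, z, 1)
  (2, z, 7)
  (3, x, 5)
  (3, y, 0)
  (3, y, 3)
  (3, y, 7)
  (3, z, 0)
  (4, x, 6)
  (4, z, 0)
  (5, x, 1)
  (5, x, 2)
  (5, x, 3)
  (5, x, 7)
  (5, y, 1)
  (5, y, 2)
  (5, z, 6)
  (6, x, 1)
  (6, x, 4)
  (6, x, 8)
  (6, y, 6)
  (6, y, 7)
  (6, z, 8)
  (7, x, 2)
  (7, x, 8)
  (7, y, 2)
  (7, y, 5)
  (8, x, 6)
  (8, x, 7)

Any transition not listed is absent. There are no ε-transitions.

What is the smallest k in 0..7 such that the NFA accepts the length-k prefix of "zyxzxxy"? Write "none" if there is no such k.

none

Start in {0}.
Read 'z': 0→∅; now ∅.
The set is empty and remains empty for the remaining 6 symbols.
No reachable set along the way intersects F.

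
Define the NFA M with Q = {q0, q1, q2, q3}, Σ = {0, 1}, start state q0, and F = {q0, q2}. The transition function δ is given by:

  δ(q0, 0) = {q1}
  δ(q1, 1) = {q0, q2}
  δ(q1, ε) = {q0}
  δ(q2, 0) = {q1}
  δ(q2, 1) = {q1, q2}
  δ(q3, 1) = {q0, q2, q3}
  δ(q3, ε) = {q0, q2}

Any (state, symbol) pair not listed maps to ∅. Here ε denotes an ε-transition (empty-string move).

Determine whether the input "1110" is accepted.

No

Start in {q0}.
Read '1': q0→∅; now ∅.
The set is empty and remains empty for the remaining 3 symbols.
The final set ∅ contains no accepting state.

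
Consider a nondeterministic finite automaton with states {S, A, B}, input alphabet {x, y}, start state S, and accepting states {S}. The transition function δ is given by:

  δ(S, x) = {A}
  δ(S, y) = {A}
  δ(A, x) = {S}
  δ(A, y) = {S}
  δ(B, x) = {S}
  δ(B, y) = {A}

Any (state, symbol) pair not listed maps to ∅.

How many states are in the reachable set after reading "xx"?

Start in {S}.
Read 'x': S→{A}; now {A}.
Read 'x': A→{S}; now {S}.
That set has 1 state.

1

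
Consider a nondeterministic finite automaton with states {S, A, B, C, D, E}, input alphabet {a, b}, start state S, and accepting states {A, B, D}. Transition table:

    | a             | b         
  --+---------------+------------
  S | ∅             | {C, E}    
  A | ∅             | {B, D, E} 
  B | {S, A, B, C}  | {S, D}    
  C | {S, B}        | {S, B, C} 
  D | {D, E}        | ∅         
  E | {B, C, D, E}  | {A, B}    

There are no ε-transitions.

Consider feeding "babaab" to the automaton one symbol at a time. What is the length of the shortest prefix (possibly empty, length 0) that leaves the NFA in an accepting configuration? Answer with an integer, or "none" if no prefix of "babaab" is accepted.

Start in {S}.
Read 'b': {S} → {C, E}.
Read 'a': {C, E} → {S, B, C, D, E}.
None of the earlier sets intersect F, but {S, B, C, D, E} does.

2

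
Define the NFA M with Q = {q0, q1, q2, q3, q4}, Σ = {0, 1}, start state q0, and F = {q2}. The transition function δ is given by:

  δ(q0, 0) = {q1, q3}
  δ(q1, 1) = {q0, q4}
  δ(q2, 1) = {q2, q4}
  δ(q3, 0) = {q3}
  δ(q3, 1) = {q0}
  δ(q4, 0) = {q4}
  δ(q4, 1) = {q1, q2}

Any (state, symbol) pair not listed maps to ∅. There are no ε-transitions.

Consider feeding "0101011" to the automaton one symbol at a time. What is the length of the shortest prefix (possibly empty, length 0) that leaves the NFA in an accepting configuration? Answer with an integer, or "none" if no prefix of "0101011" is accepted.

4

Start in {q0}.
Read '0': q0→{q1, q3}; now {q1, q3}.
Read '1': q1→{q0, q4}, q3→{q0}; now {q0, q4}.
Read '0': q0→{q1, q3}, q4→{q4}; now {q1, q3, q4}.
Read '1': q1→{q0, q4}, q3→{q0}, q4→{q1, q2}; now {q0, q1, q2, q4}.
None of the earlier sets intersect F, but {q0, q1, q2, q4} does.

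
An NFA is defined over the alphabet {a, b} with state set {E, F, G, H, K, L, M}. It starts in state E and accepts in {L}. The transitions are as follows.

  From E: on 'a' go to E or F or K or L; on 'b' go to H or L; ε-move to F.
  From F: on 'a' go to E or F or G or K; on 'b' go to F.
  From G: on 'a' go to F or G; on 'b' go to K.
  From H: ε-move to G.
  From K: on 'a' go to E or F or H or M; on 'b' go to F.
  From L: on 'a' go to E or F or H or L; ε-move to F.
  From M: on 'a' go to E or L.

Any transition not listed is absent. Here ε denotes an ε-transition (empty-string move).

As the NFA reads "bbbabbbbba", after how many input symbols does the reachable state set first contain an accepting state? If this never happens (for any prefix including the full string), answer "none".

1

Start: ε-closure({E}) = {E, F}.
Read 'b': {E, F} → {F, G, H, L}.
None of the earlier sets intersect F, but {F, G, H, L} does.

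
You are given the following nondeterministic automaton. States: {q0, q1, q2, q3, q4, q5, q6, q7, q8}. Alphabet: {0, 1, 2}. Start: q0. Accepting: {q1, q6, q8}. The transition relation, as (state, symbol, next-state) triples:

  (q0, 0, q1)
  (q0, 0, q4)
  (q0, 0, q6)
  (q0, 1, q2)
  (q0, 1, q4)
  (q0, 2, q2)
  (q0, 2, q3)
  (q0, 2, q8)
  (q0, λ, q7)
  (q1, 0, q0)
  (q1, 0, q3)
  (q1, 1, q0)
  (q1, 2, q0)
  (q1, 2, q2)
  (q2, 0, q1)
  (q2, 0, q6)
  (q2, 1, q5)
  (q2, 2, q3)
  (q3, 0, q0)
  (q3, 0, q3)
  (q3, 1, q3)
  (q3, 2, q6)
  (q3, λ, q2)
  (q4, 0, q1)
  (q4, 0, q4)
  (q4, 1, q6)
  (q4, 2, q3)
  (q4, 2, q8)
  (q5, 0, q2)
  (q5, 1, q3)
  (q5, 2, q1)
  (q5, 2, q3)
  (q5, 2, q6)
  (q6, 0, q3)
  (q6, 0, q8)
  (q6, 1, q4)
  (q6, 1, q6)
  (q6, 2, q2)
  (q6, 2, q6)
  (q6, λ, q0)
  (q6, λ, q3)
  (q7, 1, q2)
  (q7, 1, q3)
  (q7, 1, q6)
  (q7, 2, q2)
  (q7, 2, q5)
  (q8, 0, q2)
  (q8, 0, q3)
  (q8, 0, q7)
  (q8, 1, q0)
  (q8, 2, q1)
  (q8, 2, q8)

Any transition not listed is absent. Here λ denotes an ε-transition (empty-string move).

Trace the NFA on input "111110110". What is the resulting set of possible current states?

Start: ε-closure({q0}) = {q0, q7}.
Read '1': q0→{q2, q4}, q7→{q2, q3, q6}; union {q2, q3, q4, q6}; ε-closure = {q0, q2, q3, q4, q6, q7}.
Read '1': q0→{q2, q4}, q2→{q5}, q3→{q3}, q4→{q6}, q6→{q4, q6}, q7→{q2, q3, q6}; union {q2, q3, q4, q5, q6}; ε-closure = {q0, q2, q3, q4, q5, q6, q7}.
Read '1': q0→{q2, q4}, q2→{q5}, q3→{q3}, q4→{q6}, q5→{q3}, q6→{q4, q6}, q7→{q2, q3, q6}; union {q2, q3, q4, q5, q6}; ε-closure = {q0, q2, q3, q4, q5, q6, q7}.
Read '1': q0→{q2, q4}, q2→{q5}, q3→{q3}, q4→{q6}, q5→{q3}, q6→{q4, q6}, q7→{q2, q3, q6}; union {q2, q3, q4, q5, q6}; ε-closure = {q0, q2, q3, q4, q5, q6, q7}.
Read '1': q0→{q2, q4}, q2→{q5}, q3→{q3}, q4→{q6}, q5→{q3}, q6→{q4, q6}, q7→{q2, q3, q6}; union {q2, q3, q4, q5, q6}; ε-closure = {q0, q2, q3, q4, q5, q6, q7}.
Read '0': q0→{q1, q4, q6}, q2→{q1, q6}, q3→{q0, q3}, q4→{q1, q4}, q5→{q2}, q6→{q3, q8}, q7→∅; union {q0, q1, q2, q3, q4, q6, q8}; ε-closure = {q0, q1, q2, q3, q4, q6, q7, q8}.
Read '1': q0→{q2, q4}, q1→{q0}, q2→{q5}, q3→{q3}, q4→{q6}, q6→{q4, q6}, q7→{q2, q3, q6}, q8→{q0}; union {q0, q2, q3, q4, q5, q6}; ε-closure = {q0, q2, q3, q4, q5, q6, q7}.
Read '1': q0→{q2, q4}, q2→{q5}, q3→{q3}, q4→{q6}, q5→{q3}, q6→{q4, q6}, q7→{q2, q3, q6}; union {q2, q3, q4, q5, q6}; ε-closure = {q0, q2, q3, q4, q5, q6, q7}.
Read '0': q0→{q1, q4, q6}, q2→{q1, q6}, q3→{q0, q3}, q4→{q1, q4}, q5→{q2}, q6→{q3, q8}, q7→∅; union {q0, q1, q2, q3, q4, q6, q8}; ε-closure = {q0, q1, q2, q3, q4, q6, q7, q8}.

{q0, q1, q2, q3, q4, q6, q7, q8}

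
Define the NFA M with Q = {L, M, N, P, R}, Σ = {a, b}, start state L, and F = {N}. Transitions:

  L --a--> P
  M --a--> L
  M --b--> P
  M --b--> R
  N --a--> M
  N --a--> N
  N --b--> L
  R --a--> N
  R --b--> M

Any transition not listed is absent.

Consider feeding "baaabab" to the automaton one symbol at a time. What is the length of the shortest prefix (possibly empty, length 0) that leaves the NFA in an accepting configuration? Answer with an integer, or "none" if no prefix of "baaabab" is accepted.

Start in {L}.
Read 'b': {L} → ∅.
The set is empty and remains empty for the remaining 6 symbols.
No reachable set along the way intersects F.

none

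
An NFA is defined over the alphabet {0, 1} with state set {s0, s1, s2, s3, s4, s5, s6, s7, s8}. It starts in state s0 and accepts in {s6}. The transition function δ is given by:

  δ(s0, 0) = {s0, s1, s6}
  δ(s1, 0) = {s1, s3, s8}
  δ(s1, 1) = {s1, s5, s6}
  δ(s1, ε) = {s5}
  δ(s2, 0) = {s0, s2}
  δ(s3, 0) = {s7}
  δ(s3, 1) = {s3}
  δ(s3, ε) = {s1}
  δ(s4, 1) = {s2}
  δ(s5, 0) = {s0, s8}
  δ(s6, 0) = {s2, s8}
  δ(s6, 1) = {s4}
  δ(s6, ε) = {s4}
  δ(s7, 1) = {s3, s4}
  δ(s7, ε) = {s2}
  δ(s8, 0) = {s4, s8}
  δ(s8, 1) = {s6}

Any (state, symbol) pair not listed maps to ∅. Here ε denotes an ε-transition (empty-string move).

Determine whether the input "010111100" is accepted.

Start in {s0}.
Read '0': s0→{s0, s1, s6}; union {s0, s1, s6}; ε-closure = {s0, s1, s4, s5, s6}.
Read '1': s0→∅, s1→{s1, s5, s6}, s4→{s2}, s5→∅, s6→{s4}; now {s1, s2, s4, s5, s6}.
Read '0': s1→{s1, s3, s8}, s2→{s0, s2}, s4→∅, s5→{s0, s8}, s6→{s2, s8}; union {s0, s1, s2, s3, s8}; ε-closure = {s0, s1, s2, s3, s5, s8}.
Read '1': s0→∅, s1→{s1, s5, s6}, s2→∅, s3→{s3}, s5→∅, s8→{s6}; union {s1, s3, s5, s6}; ε-closure = {s1, s3, s4, s5, s6}.
Read '1': s1→{s1, s5, s6}, s3→{s3}, s4→{s2}, s5→∅, s6→{s4}; now {s1, s2, s3, s4, s5, s6}.
Read '1': s1→{s1, s5, s6}, s2→∅, s3→{s3}, s4→{s2}, s5→∅, s6→{s4}; now {s1, s2, s3, s4, s5, s6}.
Read '1': s1→{s1, s5, s6}, s2→∅, s3→{s3}, s4→{s2}, s5→∅, s6→{s4}; now {s1, s2, s3, s4, s5, s6}.
Read '0': s1→{s1, s3, s8}, s2→{s0, s2}, s3→{s7}, s4→∅, s5→{s0, s8}, s6→{s2, s8}; union {s0, s1, s2, s3, s7, s8}; ε-closure = {s0, s1, s2, s3, s5, s7, s8}.
Read '0': s0→{s0, s1, s6}, s1→{s1, s3, s8}, s2→{s0, s2}, s3→{s7}, s5→{s0, s8}, s7→∅, s8→{s4, s8}; union {s0, s1, s2, s3, s4, s6, s7, s8}; ε-closure = {s0, s1, s2, s3, s4, s5, s6, s7, s8}.
The final set {s0, s1, s2, s3, s4, s5, s6, s7, s8} contains the accepting state s6.

Yes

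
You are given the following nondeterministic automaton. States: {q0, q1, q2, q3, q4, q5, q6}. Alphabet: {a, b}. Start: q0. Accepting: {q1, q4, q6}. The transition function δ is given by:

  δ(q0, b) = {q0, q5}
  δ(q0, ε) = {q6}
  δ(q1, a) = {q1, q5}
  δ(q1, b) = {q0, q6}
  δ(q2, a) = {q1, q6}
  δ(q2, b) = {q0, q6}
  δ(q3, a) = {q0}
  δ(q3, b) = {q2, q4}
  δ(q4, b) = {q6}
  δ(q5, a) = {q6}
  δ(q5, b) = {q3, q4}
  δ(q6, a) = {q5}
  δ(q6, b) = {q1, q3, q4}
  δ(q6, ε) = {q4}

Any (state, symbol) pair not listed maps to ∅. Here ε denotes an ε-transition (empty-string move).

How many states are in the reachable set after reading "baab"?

5

Start: ε-closure({q0}) = {q0, q4, q6}.
Read 'b': q0→{q0, q5}, q4→{q6}, q6→{q1, q3, q4}; now {q0, q1, q3, q4, q5, q6}.
Read 'a': q0→∅, q1→{q1, q5}, q3→{q0}, q4→∅, q5→{q6}, q6→{q5}; union {q0, q1, q5, q6}; ε-closure = {q0, q1, q4, q5, q6}.
Read 'a': q0→∅, q1→{q1, q5}, q4→∅, q5→{q6}, q6→{q5}; union {q1, q5, q6}; ε-closure = {q1, q4, q5, q6}.
Read 'b': q1→{q0, q6}, q4→{q6}, q5→{q3, q4}, q6→{q1, q3, q4}; now {q0, q1, q3, q4, q6}.
That set has 5 states.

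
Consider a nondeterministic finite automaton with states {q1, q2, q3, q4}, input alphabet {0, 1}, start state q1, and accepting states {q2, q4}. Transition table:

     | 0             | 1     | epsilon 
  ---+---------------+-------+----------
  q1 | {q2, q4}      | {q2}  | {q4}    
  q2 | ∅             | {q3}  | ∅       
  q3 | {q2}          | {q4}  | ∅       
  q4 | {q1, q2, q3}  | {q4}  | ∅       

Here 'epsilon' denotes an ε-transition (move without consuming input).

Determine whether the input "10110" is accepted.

Start: ε-closure({q1}) = {q1, q4}.
Read '1': q1→{q2}, q4→{q4}; now {q2, q4}.
Read '0': q2→∅, q4→{q1, q2, q3}; union {q1, q2, q3}; ε-closure = {q1, q2, q3, q4}.
Read '1': q1→{q2}, q2→{q3}, q3→{q4}, q4→{q4}; now {q2, q3, q4}.
Read '1': q2→{q3}, q3→{q4}, q4→{q4}; now {q3, q4}.
Read '0': q3→{q2}, q4→{q1, q2, q3}; union {q1, q2, q3}; ε-closure = {q1, q2, q3, q4}.
The final set {q1, q2, q3, q4} contains the accepting states q2, q4.

Yes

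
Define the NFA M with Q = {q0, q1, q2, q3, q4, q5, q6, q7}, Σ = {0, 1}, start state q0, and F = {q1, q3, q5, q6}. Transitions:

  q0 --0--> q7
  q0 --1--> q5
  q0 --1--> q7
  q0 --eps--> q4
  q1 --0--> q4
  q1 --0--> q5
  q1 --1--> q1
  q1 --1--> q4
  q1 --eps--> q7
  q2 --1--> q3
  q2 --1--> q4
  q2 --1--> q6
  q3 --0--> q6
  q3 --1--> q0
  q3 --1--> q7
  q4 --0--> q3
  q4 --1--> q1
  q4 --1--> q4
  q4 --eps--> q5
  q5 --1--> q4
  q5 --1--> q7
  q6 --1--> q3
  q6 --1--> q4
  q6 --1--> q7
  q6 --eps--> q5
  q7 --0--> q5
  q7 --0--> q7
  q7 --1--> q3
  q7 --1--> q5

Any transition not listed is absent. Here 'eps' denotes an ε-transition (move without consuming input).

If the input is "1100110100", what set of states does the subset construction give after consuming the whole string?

Start: ε-closure({q0}) = {q0, q4, q5}.
Read '1': {q0, q4, q5} → {q1, q4, q5, q7}.
Read '1': {q1, q4, q5, q7} → {q1, q3, q4, q5, q7}.
Read '0': {q1, q3, q4, q5, q7} → {q3, q4, q5, q6, q7}.
Read '0': {q3, q4, q5, q6, q7} → {q3, q5, q6, q7}.
Read '1': {q3, q5, q6, q7} → {q0, q3, q4, q5, q7}.
Read '1': {q0, q3, q4, q5, q7} → {q0, q1, q3, q4, q5, q7}.
Read '0': {q0, q1, q3, q4, q5, q7} → {q3, q4, q5, q6, q7}.
Read '1': {q3, q4, q5, q6, q7} → {q0, q1, q3, q4, q5, q7}.
Read '0': {q0, q1, q3, q4, q5, q7} → {q3, q4, q5, q6, q7}.
Read '0': {q3, q4, q5, q6, q7} → {q3, q5, q6, q7}.

{q3, q5, q6, q7}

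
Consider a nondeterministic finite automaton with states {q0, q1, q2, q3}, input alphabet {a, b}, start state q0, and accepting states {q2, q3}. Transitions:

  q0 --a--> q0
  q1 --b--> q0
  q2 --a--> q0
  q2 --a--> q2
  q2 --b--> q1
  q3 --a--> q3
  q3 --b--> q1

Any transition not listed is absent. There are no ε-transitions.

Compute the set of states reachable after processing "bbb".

∅

Start in {q0}.
Read 'b': q0→∅; now ∅.
The set is empty and remains empty for the remaining 2 symbols.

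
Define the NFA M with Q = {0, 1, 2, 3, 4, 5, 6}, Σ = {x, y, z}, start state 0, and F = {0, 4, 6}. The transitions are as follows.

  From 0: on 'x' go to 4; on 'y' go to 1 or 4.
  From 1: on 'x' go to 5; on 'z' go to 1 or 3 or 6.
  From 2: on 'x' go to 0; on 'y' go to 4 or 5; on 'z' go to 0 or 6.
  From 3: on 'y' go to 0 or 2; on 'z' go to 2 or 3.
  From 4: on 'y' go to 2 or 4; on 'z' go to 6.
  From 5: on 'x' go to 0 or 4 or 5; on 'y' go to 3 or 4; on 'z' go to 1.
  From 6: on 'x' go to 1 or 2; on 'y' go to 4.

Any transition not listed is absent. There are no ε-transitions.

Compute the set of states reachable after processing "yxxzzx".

Start in {0}.
Read 'y': {0} → {1, 4}.
Read 'x': {1, 4} → {5}.
Read 'x': {5} → {0, 4, 5}.
Read 'z': {0, 4, 5} → {1, 6}.
Read 'z': {1, 6} → {1, 3, 6}.
Read 'x': {1, 3, 6} → {1, 2, 5}.

{1, 2, 5}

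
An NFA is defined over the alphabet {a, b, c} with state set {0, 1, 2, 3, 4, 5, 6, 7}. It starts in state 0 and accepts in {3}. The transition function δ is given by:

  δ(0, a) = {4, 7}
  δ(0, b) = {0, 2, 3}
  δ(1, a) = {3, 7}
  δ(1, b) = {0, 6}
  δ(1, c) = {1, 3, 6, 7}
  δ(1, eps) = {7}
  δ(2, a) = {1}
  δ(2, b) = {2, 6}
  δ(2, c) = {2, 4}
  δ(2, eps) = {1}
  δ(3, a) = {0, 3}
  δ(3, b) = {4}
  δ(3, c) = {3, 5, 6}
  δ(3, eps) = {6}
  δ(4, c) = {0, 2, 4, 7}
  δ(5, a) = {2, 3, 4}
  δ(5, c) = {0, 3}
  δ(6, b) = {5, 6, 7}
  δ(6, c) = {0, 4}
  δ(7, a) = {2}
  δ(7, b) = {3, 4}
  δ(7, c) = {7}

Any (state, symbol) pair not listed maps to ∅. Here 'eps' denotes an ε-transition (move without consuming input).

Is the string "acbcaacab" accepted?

Yes

Start in {0}.
Read 'a': 0→{4, 7}; now {4, 7}.
Read 'c': 4→{0, 2, 4, 7}, 7→{7}; union {0, 2, 4, 7}; ε-closure = {0, 1, 2, 4, 7}.
Read 'b': 0→{0, 2, 3}, 1→{0, 6}, 2→{2, 6}, 4→∅, 7→{3, 4}; union {0, 2, 3, 4, 6}; ε-closure = {0, 1, 2, 3, 4, 6, 7}.
Read 'c': 0→∅, 1→{1, 3, 6, 7}, 2→{2, 4}, 3→{3, 5, 6}, 4→{0, 2, 4, 7}, 6→{0, 4}, 7→{7}; now {0, 1, 2, 3, 4, 5, 6, 7}.
Read 'a': 0→{4, 7}, 1→{3, 7}, 2→{1}, 3→{0, 3}, 4→∅, 5→{2, 3, 4}, 6→∅, 7→{2}; union {0, 1, 2, 3, 4, 7}; ε-closure = {0, 1, 2, 3, 4, 6, 7}.
Read 'a': 0→{4, 7}, 1→{3, 7}, 2→{1}, 3→{0, 3}, 4→∅, 6→∅, 7→{2}; union {0, 1, 2, 3, 4, 7}; ε-closure = {0, 1, 2, 3, 4, 6, 7}.
Read 'c': 0→∅, 1→{1, 3, 6, 7}, 2→{2, 4}, 3→{3, 5, 6}, 4→{0, 2, 4, 7}, 6→{0, 4}, 7→{7}; now {0, 1, 2, 3, 4, 5, 6, 7}.
Read 'a': 0→{4, 7}, 1→{3, 7}, 2→{1}, 3→{0, 3}, 4→∅, 5→{2, 3, 4}, 6→∅, 7→{2}; union {0, 1, 2, 3, 4, 7}; ε-closure = {0, 1, 2, 3, 4, 6, 7}.
Read 'b': 0→{0, 2, 3}, 1→{0, 6}, 2→{2, 6}, 3→{4}, 4→∅, 6→{5, 6, 7}, 7→{3, 4}; union {0, 2, 3, 4, 5, 6, 7}; ε-closure = {0, 1, 2, 3, 4, 5, 6, 7}.
The final set {0, 1, 2, 3, 4, 5, 6, 7} contains the accepting state 3.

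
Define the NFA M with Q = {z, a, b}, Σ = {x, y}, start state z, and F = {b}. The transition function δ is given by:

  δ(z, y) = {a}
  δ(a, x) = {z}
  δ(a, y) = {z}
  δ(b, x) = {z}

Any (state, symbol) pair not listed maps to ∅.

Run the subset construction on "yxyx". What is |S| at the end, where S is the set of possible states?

Start in {z}.
Read 'y': z→{a}; now {a}.
Read 'x': a→{z}; now {z}.
Read 'y': z→{a}; now {a}.
Read 'x': a→{z}; now {z}.
That set has 1 state.

1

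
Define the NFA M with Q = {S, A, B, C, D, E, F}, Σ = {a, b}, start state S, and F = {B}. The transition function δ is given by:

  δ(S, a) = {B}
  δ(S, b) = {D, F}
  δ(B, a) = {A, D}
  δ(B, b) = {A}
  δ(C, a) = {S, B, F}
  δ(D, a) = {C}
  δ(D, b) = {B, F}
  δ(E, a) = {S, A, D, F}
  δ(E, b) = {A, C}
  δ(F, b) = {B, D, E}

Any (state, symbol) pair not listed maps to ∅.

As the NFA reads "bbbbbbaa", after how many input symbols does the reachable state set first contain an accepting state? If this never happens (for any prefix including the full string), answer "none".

2

Start in {S}.
Read 'b': {S} → {D, F}.
Read 'b': {D, F} → {B, D, E, F}.
None of the earlier sets intersect F, but {B, D, E, F} does.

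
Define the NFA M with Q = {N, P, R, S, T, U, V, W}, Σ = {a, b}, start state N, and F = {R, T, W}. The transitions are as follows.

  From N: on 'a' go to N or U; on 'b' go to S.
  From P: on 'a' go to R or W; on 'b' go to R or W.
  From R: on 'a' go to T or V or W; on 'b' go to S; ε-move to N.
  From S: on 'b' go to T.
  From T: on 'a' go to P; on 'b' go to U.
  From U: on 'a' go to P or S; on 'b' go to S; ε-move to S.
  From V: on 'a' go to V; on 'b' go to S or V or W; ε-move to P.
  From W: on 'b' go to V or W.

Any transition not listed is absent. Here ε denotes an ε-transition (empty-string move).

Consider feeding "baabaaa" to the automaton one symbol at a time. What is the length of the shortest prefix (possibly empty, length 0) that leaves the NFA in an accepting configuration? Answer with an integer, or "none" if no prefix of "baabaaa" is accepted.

Start in {N}.
Read 'b': {N} → {S}.
Read 'a': {S} → ∅.
The set is empty and remains empty for the remaining 5 symbols.
No reachable set along the way intersects F.

none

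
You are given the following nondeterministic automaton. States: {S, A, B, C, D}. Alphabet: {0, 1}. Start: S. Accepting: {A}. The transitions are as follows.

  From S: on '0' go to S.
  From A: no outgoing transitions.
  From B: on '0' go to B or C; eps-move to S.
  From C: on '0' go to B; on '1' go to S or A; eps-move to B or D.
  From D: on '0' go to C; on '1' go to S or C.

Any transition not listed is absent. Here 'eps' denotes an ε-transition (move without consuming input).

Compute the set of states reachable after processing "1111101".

Start in {S}.
Read '1': S→∅; now ∅.
The set is empty and remains empty for the remaining 6 symbols.

∅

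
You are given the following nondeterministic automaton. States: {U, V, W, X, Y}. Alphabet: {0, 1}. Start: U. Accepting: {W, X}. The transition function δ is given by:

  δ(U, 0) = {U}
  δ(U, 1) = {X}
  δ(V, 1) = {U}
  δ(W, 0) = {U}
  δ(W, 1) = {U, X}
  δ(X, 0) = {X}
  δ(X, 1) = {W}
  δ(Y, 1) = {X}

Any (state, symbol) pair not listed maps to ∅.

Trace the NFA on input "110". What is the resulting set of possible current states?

{U}

Start in {U}.
Read '1': U→{X}; now {X}.
Read '1': X→{W}; now {W}.
Read '0': W→{U}; now {U}.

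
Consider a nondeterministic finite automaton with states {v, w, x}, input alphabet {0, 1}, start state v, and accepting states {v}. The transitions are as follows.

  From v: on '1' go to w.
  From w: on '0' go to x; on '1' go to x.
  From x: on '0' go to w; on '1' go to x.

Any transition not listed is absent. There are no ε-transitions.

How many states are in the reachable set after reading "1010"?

1

Start in {v}.
Read '1': v→{w}; now {w}.
Read '0': w→{x}; now {x}.
Read '1': x→{x}; now {x}.
Read '0': x→{w}; now {w}.
That set has 1 state.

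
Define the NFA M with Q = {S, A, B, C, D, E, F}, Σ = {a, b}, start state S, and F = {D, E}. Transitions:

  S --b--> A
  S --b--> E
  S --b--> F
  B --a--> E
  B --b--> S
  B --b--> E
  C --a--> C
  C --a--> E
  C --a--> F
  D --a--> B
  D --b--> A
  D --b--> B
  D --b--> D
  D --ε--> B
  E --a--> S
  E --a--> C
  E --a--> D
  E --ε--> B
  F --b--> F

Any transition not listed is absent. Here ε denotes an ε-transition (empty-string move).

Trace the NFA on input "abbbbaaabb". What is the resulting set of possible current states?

Start in {S}.
Read 'a': S→∅; now ∅.
The set is empty and remains empty for the remaining 9 symbols.

∅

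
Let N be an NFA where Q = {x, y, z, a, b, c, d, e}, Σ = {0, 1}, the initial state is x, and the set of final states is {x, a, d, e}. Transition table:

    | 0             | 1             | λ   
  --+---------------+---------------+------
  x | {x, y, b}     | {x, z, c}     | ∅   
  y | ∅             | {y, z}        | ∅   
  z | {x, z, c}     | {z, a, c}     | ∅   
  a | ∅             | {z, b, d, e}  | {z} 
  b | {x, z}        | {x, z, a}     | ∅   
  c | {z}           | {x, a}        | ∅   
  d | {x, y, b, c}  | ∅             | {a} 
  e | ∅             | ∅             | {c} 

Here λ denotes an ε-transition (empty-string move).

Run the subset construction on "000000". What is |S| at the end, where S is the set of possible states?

Start in {x}.
Read '0': x→{x, y, b}; now {x, y, b}.
Read '0': x→{x, y, b}, y→∅, b→{x, z}; now {x, y, z, b}.
Read '0': x→{x, y, b}, y→∅, z→{x, z, c}, b→{x, z}; now {x, y, z, b, c}.
Read '0': x→{x, y, b}, y→∅, z→{x, z, c}, b→{x, z}, c→{z}; now {x, y, z, b, c}.
Read '0': x→{x, y, b}, y→∅, z→{x, z, c}, b→{x, z}, c→{z}; now {x, y, z, b, c}.
Read '0': x→{x, y, b}, y→∅, z→{x, z, c}, b→{x, z}, c→{z}; now {x, y, z, b, c}.
That set has 5 states.

5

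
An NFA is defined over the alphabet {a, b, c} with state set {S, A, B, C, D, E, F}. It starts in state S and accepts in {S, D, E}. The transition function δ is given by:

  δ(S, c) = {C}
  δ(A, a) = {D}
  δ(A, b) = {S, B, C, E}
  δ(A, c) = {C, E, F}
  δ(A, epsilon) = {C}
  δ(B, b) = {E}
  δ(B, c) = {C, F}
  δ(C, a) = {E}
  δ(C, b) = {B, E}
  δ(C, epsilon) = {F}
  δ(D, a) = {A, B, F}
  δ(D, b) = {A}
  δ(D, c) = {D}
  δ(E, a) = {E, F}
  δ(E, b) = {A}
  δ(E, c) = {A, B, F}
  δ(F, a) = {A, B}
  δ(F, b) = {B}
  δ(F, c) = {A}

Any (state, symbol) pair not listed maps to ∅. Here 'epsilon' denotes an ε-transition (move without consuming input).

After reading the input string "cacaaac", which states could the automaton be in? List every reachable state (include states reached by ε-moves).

{A, B, C, D, E, F}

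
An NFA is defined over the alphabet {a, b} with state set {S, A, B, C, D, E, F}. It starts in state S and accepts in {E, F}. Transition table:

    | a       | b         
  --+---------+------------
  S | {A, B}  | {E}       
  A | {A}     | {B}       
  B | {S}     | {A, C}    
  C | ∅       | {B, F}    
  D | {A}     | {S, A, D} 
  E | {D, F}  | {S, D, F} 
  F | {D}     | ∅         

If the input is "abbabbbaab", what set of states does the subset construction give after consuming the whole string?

{S, A, B, C, D, E}

Start in {S}.
Read 'a': {S} → {A, B}.
Read 'b': {A, B} → {A, B, C}.
Read 'b': {A, B, C} → {A, B, C, F}.
Read 'a': {A, B, C, F} → {S, A, D}.
Read 'b': {S, A, D} → {S, A, B, D, E}.
Read 'b': {S, A, B, D, E} → {S, A, B, C, D, E, F}.
Read 'b': {S, A, B, C, D, E, F} → {S, A, B, C, D, E, F}.
Read 'a': {S, A, B, C, D, E, F} → {S, A, B, D, F}.
Read 'a': {S, A, B, D, F} → {S, A, B, D}.
Read 'b': {S, A, B, D} → {S, A, B, C, D, E}.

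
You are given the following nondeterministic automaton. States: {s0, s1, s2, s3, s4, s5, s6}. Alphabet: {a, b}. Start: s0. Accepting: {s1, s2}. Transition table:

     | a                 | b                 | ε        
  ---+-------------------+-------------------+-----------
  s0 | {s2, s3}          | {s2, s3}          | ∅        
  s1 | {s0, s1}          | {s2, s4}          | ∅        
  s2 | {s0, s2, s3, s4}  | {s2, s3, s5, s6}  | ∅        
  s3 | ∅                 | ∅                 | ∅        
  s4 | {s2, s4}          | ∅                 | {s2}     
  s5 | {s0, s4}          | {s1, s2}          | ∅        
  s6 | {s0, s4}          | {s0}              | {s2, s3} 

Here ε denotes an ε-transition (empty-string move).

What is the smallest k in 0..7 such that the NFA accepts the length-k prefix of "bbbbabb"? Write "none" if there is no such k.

1

Start in {s0}.
Read 'b': {s0} → {s2, s3}.
None of the earlier sets intersect F, but {s2, s3} does.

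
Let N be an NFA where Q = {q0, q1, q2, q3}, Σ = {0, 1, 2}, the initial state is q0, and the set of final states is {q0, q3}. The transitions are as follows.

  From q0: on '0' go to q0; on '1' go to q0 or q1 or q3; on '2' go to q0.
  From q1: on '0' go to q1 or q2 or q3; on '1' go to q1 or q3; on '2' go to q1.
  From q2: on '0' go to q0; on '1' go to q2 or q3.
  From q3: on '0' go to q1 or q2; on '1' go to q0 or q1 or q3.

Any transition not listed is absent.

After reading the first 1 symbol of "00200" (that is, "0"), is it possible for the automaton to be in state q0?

Start in {q0}.
Read '0': q0→{q0}; now {q0}.
State q0 is in {q0}.

Yes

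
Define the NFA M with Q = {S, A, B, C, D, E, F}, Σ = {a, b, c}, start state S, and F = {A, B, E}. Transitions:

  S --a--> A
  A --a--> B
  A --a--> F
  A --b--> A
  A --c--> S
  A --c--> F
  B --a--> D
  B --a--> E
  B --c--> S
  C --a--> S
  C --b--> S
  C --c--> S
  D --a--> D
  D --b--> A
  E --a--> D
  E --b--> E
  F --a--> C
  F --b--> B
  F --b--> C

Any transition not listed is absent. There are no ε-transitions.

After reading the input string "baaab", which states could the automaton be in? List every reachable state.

∅

Start in {S}.
Read 'b': S→∅; now ∅.
The set is empty and remains empty for the remaining 4 symbols.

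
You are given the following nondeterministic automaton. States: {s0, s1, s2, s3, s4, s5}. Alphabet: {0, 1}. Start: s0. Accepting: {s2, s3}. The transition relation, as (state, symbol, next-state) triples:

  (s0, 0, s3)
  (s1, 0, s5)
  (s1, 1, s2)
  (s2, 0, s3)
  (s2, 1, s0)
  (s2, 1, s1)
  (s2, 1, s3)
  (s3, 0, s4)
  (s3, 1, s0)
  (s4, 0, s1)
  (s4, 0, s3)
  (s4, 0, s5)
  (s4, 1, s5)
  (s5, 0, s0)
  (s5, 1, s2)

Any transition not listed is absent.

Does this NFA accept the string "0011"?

Yes

Start in {s0}.
Read '0': {s0} → {s3}.
Read '0': {s3} → {s4}.
Read '1': {s4} → {s5}.
Read '1': {s5} → {s2}.
The final set {s2} contains the accepting state s2.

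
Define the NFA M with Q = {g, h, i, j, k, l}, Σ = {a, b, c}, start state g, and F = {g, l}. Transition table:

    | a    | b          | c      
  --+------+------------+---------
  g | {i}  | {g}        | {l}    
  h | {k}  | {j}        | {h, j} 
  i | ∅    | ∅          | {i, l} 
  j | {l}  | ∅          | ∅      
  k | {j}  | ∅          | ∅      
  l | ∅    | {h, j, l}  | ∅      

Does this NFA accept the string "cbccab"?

Yes

Start in {g}.
Read 'c': {g} → {l}.
Read 'b': {l} → {h, j, l}.
Read 'c': {h, j, l} → {h, j}.
Read 'c': {h, j} → {h, j}.
Read 'a': {h, j} → {k, l}.
Read 'b': {k, l} → {h, j, l}.
The final set {h, j, l} contains the accepting state l.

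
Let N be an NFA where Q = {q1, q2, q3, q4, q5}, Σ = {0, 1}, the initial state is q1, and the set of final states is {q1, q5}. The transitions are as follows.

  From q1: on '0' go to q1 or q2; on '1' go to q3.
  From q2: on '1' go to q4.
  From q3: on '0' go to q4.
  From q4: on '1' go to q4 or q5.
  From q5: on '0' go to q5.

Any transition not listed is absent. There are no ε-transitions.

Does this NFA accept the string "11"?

No

Start in {q1}.
Read '1': q1→{q3}; now {q3}.
Read '1': q3→∅; now ∅.
The final set ∅ contains no accepting state.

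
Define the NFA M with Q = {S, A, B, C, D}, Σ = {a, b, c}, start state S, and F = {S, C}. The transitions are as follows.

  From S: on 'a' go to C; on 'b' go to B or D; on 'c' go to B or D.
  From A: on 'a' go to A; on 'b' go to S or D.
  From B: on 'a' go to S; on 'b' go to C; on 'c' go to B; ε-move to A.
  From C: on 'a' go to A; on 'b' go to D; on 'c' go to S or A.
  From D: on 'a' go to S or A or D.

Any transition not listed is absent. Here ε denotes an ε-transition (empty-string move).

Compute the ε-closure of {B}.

{A, B}

Begin with {B}.
ε-move B → A; add A.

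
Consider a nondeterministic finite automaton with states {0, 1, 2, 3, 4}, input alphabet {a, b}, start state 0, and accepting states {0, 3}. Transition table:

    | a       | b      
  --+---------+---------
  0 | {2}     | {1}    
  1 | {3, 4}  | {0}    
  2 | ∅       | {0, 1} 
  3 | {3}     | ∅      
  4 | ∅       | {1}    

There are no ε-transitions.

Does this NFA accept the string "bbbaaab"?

Start in {0}.
Read 'b': 0→{1}; now {1}.
Read 'b': 1→{0}; now {0}.
Read 'b': 0→{1}; now {1}.
Read 'a': 1→{3, 4}; now {3, 4}.
Read 'a': 3→{3}, 4→∅; now {3}.
Read 'a': 3→{3}; now {3}.
Read 'b': 3→∅; now ∅.
The final set ∅ contains no accepting state.

No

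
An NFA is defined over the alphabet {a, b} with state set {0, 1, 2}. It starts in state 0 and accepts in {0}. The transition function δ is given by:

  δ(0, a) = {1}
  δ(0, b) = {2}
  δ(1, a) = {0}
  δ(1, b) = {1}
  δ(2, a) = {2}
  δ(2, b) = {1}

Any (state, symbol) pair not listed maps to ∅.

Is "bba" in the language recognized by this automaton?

Yes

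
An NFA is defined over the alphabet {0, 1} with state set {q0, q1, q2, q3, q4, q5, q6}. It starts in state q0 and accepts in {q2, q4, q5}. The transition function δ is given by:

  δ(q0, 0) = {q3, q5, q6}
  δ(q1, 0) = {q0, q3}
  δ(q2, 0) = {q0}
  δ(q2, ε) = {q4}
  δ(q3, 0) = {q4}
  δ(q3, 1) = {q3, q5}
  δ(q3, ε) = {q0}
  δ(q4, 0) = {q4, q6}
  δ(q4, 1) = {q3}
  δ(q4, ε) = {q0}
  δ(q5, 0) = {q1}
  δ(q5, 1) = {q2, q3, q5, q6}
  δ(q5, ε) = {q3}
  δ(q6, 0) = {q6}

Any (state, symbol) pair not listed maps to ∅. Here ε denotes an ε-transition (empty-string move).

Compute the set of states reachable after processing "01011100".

{q0, q1, q3, q4, q5, q6}

Start in {q0}.
Read '0': q0→{q3, q5, q6}; union {q3, q5, q6}; ε-closure = {q0, q3, q5, q6}.
Read '1': q0→∅, q3→{q3, q5}, q5→{q2, q3, q5, q6}, q6→∅; union {q2, q3, q5, q6}; ε-closure = {q0, q2, q3, q4, q5, q6}.
Read '0': q0→{q3, q5, q6}, q2→{q0}, q3→{q4}, q4→{q4, q6}, q5→{q1}, q6→{q6}; now {q0, q1, q3, q4, q5, q6}.
Read '1': q0→∅, q1→∅, q3→{q3, q5}, q4→{q3}, q5→{q2, q3, q5, q6}, q6→∅; union {q2, q3, q5, q6}; ε-closure = {q0, q2, q3, q4, q5, q6}.
Read '1': q0→∅, q2→∅, q3→{q3, q5}, q4→{q3}, q5→{q2, q3, q5, q6}, q6→∅; union {q2, q3, q5, q6}; ε-closure = {q0, q2, q3, q4, q5, q6}.
Read '1': q0→∅, q2→∅, q3→{q3, q5}, q4→{q3}, q5→{q2, q3, q5, q6}, q6→∅; union {q2, q3, q5, q6}; ε-closure = {q0, q2, q3, q4, q5, q6}.
Read '0': q0→{q3, q5, q6}, q2→{q0}, q3→{q4}, q4→{q4, q6}, q5→{q1}, q6→{q6}; now {q0, q1, q3, q4, q5, q6}.
Read '0': q0→{q3, q5, q6}, q1→{q0, q3}, q3→{q4}, q4→{q4, q6}, q5→{q1}, q6→{q6}; now {q0, q1, q3, q4, q5, q6}.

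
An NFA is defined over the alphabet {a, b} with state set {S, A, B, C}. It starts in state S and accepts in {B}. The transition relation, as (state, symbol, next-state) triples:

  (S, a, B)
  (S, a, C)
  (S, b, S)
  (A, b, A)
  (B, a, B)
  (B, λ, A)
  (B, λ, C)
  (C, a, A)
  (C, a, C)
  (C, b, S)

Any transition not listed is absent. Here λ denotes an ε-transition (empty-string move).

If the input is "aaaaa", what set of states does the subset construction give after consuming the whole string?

Start in {S}.
Read 'a': {S} → {A, B, C}.
Read 'a': {A, B, C} → {A, B, C}.
Read 'a': {A, B, C} → {A, B, C}.
Read 'a': {A, B, C} → {A, B, C}.
Read 'a': {A, B, C} → {A, B, C}.

{A, B, C}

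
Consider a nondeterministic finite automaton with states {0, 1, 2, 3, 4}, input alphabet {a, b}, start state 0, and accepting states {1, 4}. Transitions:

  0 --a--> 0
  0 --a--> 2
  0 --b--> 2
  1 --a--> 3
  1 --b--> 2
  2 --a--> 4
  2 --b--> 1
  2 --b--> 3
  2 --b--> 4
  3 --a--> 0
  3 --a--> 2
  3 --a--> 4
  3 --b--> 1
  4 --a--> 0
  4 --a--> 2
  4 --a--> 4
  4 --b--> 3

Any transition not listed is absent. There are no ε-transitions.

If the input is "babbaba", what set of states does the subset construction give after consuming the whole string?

Start in {0}.
Read 'b': {0} → {2}.
Read 'a': {2} → {4}.
Read 'b': {4} → {3}.
Read 'b': {3} → {1}.
Read 'a': {1} → {3}.
Read 'b': {3} → {1}.
Read 'a': {1} → {3}.

{3}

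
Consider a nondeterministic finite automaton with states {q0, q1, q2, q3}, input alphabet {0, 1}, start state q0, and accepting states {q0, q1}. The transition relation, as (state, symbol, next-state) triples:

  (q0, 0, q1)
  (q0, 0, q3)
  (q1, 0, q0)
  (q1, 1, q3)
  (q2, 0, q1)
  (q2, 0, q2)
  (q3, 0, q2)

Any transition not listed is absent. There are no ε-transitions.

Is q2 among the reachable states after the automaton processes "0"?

Start in {q0}.
Read '0': {q0} → {q1, q3}.
State q2 is not in {q1, q3}.

No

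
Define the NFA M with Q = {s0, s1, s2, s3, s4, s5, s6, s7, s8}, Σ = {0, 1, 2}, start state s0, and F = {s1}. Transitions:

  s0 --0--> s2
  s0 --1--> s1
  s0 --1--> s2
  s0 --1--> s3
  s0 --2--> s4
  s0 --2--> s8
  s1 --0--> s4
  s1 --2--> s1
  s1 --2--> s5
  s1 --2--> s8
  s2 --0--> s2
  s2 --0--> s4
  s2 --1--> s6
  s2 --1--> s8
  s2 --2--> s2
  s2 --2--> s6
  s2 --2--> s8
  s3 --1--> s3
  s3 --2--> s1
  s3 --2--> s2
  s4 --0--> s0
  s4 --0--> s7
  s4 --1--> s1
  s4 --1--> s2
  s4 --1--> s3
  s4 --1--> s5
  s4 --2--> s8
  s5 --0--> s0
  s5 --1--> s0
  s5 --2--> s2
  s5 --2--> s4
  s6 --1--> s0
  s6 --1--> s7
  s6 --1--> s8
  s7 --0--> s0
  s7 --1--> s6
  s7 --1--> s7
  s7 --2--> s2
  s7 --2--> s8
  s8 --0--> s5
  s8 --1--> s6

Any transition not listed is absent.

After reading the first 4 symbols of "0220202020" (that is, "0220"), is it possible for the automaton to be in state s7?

No

Start in {s0}.
Read '0': {s0} → {s2}.
Read '2': {s2} → {s2, s6, s8}.
Read '2': {s2, s6, s8} → {s2, s6, s8}.
Read '0': {s2, s6, s8} → {s2, s4, s5}.
State s7 is not in {s2, s4, s5}.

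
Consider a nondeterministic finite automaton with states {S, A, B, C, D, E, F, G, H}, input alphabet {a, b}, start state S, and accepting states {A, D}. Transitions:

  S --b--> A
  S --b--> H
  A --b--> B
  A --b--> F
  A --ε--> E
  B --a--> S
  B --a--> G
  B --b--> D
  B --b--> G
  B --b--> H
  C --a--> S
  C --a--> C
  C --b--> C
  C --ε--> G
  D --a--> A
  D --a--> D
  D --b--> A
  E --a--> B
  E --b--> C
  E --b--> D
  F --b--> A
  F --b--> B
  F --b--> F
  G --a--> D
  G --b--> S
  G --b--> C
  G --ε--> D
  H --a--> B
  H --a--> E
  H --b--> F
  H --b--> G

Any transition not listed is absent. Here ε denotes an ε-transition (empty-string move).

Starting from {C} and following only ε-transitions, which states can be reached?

{C, D, G}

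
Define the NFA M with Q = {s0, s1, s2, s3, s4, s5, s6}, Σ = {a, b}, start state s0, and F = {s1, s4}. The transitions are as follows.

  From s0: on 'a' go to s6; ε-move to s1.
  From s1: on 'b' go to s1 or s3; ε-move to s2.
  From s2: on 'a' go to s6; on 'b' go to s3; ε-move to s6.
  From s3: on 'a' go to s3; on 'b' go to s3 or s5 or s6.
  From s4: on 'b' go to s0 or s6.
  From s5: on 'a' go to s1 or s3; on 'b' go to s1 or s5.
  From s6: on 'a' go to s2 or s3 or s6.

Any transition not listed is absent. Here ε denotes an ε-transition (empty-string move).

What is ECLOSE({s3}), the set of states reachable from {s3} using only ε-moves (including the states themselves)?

{s3}

Begin with {s3}.
No ε-moves leave this set, so the closure equals the set itself.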